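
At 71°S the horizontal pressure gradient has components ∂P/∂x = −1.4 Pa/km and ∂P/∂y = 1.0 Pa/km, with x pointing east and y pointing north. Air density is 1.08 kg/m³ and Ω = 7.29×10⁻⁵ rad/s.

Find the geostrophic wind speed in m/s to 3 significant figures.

Coriolis parameter at 71°S:
f = 2Ω sin φ = 2 × 7.29×10⁻⁵ × sin 71° = 1.38×10⁻⁴ s⁻¹
In the Southern Hemisphere f is negative: f = −1.38×10⁻⁴ s⁻¹.
Component geostrophic relations (x east, y north):
u_g = −(1/(fρ)) ∂P/∂y,  v_g = (1/(fρ)) ∂P/∂x
u_g = −(1.0×10⁻³)/(−1.38×10⁻⁴ × 1.08) = 6.72 m/s;  v_g = (−1.4×10⁻³)/(−1.38×10⁻⁴ × 1.08) = 9.40 m/s
|V_g| = √(u_g² + v_g²) = 11.6 m/s

11.6 m/s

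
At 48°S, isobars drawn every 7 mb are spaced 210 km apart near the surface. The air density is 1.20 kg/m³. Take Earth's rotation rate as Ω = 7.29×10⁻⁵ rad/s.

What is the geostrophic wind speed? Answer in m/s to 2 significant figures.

26 m/s

Coriolis parameter at 48°S:
f = 2Ω sin φ = 2 × 7.29×10⁻⁵ × sin 48° = 1.08×10⁻⁴ s⁻¹
Pressure gradient: |∂P/∂n| = 700 Pa / 210000 m = 3.33×10⁻³ Pa/m
Geostrophic balance (pressure-gradient force = Coriolis force):
V_g = (1/(fρ)) |∂P/∂n| = 3.33×10⁻³ / (1.08×10⁻⁴ × 1.20) = 25.6 m/s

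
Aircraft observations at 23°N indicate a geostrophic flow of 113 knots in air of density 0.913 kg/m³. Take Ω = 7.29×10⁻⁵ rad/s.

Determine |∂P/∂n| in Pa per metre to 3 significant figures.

3.02×10⁻³ Pa/m

Coriolis parameter at 23°N:
f = 2Ω sin φ = 2 × 7.29×10⁻⁵ × sin 23° = 5.70×10⁻⁵ s⁻¹
Wind speed in SI: 113 knots = 58.1 m/s
Geostrophic balance rearranged: |∂P/∂n| = f ρ V_g
|∂P/∂n| = 5.70×10⁻⁵ × 0.913 × 58.1 = 3.02×10⁻³ Pa/m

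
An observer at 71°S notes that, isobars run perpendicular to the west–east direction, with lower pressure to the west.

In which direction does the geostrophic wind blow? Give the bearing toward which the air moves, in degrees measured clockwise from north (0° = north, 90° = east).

The pressure-gradient force points toward the west (bearing 270°).
Geostrophic balance: in the Southern Hemisphere the Coriolis force deflects motion to the left, so the geostrophic wind blows 90° to the left of the pressure-gradient force (low pressure on the right).
Rotating 270° by 90° counterclockwise gives 180° — the wind blows toward the south.

180°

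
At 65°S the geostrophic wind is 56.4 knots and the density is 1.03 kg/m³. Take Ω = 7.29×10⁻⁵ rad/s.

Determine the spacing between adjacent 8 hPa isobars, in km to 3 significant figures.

203 km

Coriolis parameter at 65°S:
f = 2Ω sin φ = 2 × 7.29×10⁻⁵ × sin 65° = 1.32×10⁻⁴ s⁻¹
Wind speed in SI: 56.4 knots = 29.0 m/s
Geostrophic balance rearranged: |∂P/∂n| = f ρ V_g
|∂P/∂n| = 1.32×10⁻⁴ × 1.03 × 29.0 = 3.95×10⁻³ Pa/m
Isobar spacing: Δn = ΔP/|∂P/∂n| = 800 Pa / 3.95×10⁻³ Pa/m = 202583 m ≈ 203 km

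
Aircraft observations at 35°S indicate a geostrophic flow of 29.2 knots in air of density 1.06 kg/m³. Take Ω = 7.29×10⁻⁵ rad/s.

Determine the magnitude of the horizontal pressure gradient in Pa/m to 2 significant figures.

1.3×10⁻³ Pa/m

Coriolis parameter at 35°S:
f = 2Ω sin φ = 2 × 7.29×10⁻⁵ × sin 35° = 8.36×10⁻⁵ s⁻¹
Wind speed in SI: 29.2 knots = 15.0 m/s
Geostrophic balance rearranged: |∂P/∂n| = f ρ V_g
|∂P/∂n| = 8.36×10⁻⁵ × 1.06 × 15.0 = 1.33×10⁻³ Pa/m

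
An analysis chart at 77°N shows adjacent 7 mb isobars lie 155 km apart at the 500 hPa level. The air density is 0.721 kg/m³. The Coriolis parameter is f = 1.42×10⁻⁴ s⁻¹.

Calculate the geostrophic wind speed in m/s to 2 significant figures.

Pressure gradient: |∂P/∂n| = 700 Pa / 155000 m = 4.52×10⁻³ Pa/m
Geostrophic balance (pressure-gradient force = Coriolis force):
V_g = (1/(fρ)) |∂P/∂n| = 4.52×10⁻³ / (1.42×10⁻⁴ × 0.721) = 44.1 m/s

44 m/s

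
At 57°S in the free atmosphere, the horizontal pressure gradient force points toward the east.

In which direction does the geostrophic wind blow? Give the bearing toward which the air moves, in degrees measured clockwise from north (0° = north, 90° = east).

The pressure-gradient force points toward the east (bearing 090°).
Geostrophic balance: in the Southern Hemisphere the Coriolis force deflects motion to the left, so the geostrophic wind blows 90° to the left of the pressure-gradient force (low pressure on the right).
Rotating 090° by 90° counterclockwise gives 000° — the wind blows toward the north.

000°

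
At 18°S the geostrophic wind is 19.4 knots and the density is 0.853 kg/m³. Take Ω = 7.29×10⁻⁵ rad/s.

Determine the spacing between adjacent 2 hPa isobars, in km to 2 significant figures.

Coriolis parameter at 18°S:
f = 2Ω sin φ = 2 × 7.29×10⁻⁵ × sin 18° = 4.51×10⁻⁵ s⁻¹
Wind speed in SI: 19.4 knots = 9.98 m/s
Geostrophic balance rearranged: |∂P/∂n| = f ρ V_g
|∂P/∂n| = 4.51×10⁻⁵ × 0.853 × 9.98 = 3.84×10⁻⁴ Pa/m
Isobar spacing: Δn = ΔP/|∂P/∂n| = 200 Pa / 3.84×10⁻⁴ Pa/m = 521436 m ≈ 520 km

520 km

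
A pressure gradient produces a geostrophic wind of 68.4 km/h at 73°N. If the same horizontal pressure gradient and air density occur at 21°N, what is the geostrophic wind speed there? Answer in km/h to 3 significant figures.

With the same pressure gradient and density, V_g ∝ 1/f ∝ 1/sin φ.
V₂ = V₁ · sin φ₁ / sin φ₂ = 68.4 × sin 73° / sin 21°
V₂ = 68.4 × 0.9563/0.3584 = 183 km/h

183 km/h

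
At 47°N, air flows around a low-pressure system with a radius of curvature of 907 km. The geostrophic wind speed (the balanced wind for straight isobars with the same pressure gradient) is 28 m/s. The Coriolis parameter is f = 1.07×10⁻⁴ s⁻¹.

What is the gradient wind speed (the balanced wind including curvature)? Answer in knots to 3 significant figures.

Around a low, centrifugal force acts outward with Coriolis, so pressure-gradient force balances both:
(1/ρ)|∂P/∂n| = fV + V²/R  →  V² + fR·V − fR·V_g = 0
With fR = 1.07×10⁻⁴ × 907×10³ m = 97.0 m/s:
V = [−fR + √((fR)² + 4 fR V_g)]/2 = [−97.0 + √(97.0² + 4×97.0×28)]/2 = 22.7 m/s
Subgeostrophic (V < V_g = 28 m/s), as expected around a low.
Converting: 22.7 m/s × 1.944 = 44.1 knots

44.1 knots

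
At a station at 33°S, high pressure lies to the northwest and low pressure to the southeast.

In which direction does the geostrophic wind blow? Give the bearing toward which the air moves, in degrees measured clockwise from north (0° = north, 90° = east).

The pressure-gradient force points toward the southeast (bearing 135°).
Geostrophic balance: in the Southern Hemisphere the Coriolis force deflects motion to the left, so the geostrophic wind blows 90° to the left of the pressure-gradient force (low pressure on the right).
Rotating 135° by 90° counterclockwise gives 045° — the wind blows toward the northeast.

045°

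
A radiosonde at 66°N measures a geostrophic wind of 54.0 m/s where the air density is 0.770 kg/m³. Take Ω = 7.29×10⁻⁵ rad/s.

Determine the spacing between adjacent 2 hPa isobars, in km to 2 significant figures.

Coriolis parameter at 66°N:
f = 2Ω sin φ = 2 × 7.29×10⁻⁵ × sin 66° = 1.33×10⁻⁴ s⁻¹
Geostrophic balance rearranged: |∂P/∂n| = f ρ V_g
|∂P/∂n| = 1.33×10⁻⁴ × 0.770 × 54.0 = 5.54×10⁻³ Pa/m
Isobar spacing: Δn = ΔP/|∂P/∂n| = 200 Pa / 5.54×10⁻³ Pa/m = 36113 m ≈ 36 km

36 km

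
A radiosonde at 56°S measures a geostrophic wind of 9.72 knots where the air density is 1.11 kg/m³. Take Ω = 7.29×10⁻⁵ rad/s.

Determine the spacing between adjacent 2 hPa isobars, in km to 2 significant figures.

300 km

Coriolis parameter at 56°S:
f = 2Ω sin φ = 2 × 7.29×10⁻⁵ × sin 56° = 1.21×10⁻⁴ s⁻¹
Wind speed in SI: 9.72 knots = 5.00 m/s
Geostrophic balance rearranged: |∂P/∂n| = f ρ V_g
|∂P/∂n| = 1.21×10⁻⁴ × 1.11 × 5.00 = 6.71×10⁻⁴ Pa/m
Isobar spacing: Δn = ΔP/|∂P/∂n| = 200 Pa / 6.71×10⁻⁴ Pa/m = 298106 m ≈ 300 km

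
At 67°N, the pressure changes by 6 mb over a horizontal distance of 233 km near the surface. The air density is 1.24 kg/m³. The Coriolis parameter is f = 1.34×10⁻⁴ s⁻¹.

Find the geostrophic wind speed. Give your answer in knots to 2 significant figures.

Pressure gradient: |∂P/∂n| = 600 Pa / 233000 m = 2.58×10⁻³ Pa/m
Geostrophic balance (pressure-gradient force = Coriolis force):
V_g = (1/(fρ)) |∂P/∂n| = 2.58×10⁻³ / (1.34×10⁻⁴ × 1.24) = 15.5 m/s
Converting: 15.5 m/s × 1.944 = 30 knots

30 knots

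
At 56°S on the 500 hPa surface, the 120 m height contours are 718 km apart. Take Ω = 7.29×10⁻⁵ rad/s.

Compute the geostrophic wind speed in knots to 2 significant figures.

Coriolis parameter at 56°S:
f = 2Ω sin φ = 2 × 7.29×10⁻⁵ × sin 56° = 1.21×10⁻⁴ s⁻¹
Height gradient: |∂Z/∂n| = 120 m / 718000 m = 1.67×10⁻⁴
On a pressure surface, geostrophic balance gives V_g = (g/f)|∂Z/∂n|:
V_g = 9.81 × 1.67×10⁻⁴ / 1.21×10⁻⁴ = 13.6 m/s
Converting: 13.6 m/s × 1.944 = 26 knots

26 knots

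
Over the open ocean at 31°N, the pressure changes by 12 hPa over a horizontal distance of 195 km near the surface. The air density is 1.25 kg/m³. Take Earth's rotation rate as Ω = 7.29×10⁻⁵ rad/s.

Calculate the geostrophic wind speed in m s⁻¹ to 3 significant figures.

65.6 m s⁻¹

Coriolis parameter at 31°N:
f = 2Ω sin φ = 2 × 7.29×10⁻⁵ × sin 31° = 7.51×10⁻⁵ s⁻¹
Pressure gradient: |∂P/∂n| = 1200 Pa / 195000 m = 6.15×10⁻³ Pa/m
Geostrophic balance (pressure-gradient force = Coriolis force):
V_g = (1/(fρ)) |∂P/∂n| = 6.15×10⁻³ / (7.51×10⁻⁵ × 1.25) = 65.6 m/s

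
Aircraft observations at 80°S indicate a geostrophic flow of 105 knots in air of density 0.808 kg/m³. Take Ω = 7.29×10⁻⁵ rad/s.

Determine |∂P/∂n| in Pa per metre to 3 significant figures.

Coriolis parameter at 80°S:
f = 2Ω sin φ = 2 × 7.29×10⁻⁵ × sin 80° = 1.44×10⁻⁴ s⁻¹
Wind speed in SI: 105 knots = 54.0 m/s
Geostrophic balance rearranged: |∂P/∂n| = f ρ V_g
|∂P/∂n| = 1.44×10⁻⁴ × 0.808 × 54.0 = 6.27×10⁻³ Pa/m

6.27×10⁻³ Pa/m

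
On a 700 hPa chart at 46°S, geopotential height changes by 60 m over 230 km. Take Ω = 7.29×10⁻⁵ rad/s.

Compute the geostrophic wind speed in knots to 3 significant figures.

47.4 knots

Coriolis parameter at 46°S:
f = 2Ω sin φ = 2 × 7.29×10⁻⁵ × sin 46° = 1.05×10⁻⁴ s⁻¹
Height gradient: |∂Z/∂n| = 60 m / 230000 m = 2.61×10⁻⁴
On a pressure surface, geostrophic balance gives V_g = (g/f)|∂Z/∂n|:
V_g = 9.81 × 2.61×10⁻⁴ / 1.05×10⁻⁴ = 24.4 m/s
Converting: 24.4 m/s × 1.944 = 47.4 knots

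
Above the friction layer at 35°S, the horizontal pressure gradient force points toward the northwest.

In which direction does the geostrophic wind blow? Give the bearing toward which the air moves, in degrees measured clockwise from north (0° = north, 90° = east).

The pressure-gradient force points toward the northwest (bearing 315°).
Geostrophic balance: in the Southern Hemisphere the Coriolis force deflects motion to the left, so the geostrophic wind blows 90° to the left of the pressure-gradient force (low pressure on the right).
Rotating 315° by 90° counterclockwise gives 225° — the wind blows toward the southwest.

225°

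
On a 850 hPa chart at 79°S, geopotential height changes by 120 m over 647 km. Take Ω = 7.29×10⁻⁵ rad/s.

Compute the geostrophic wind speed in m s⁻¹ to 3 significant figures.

Coriolis parameter at 79°S:
f = 2Ω sin φ = 2 × 7.29×10⁻⁵ × sin 79° = 1.43×10⁻⁴ s⁻¹
Height gradient: |∂Z/∂n| = 120 m / 647000 m = 1.85×10⁻⁴
On a pressure surface, geostrophic balance gives V_g = (g/f)|∂Z/∂n|:
V_g = 9.81 × 1.85×10⁻⁴ / 1.43×10⁻⁴ = 12.7 m/s

12.7 m s⁻¹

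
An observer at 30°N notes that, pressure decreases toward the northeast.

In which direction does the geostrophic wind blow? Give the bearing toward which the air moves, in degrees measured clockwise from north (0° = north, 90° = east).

The pressure-gradient force points toward the northeast (bearing 045°).
Geostrophic balance: in the Northern Hemisphere the Coriolis force deflects motion to the right, so the geostrophic wind blows 90° to the right of the pressure-gradient force (low pressure on the left).
Rotating 045° by 90° clockwise gives 135° — the wind blows toward the southeast.

135°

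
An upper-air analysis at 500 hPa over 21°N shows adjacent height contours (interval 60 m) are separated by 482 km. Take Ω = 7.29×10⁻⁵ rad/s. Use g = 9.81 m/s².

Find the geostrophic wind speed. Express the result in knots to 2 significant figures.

45 knots

Coriolis parameter at 21°N:
f = 2Ω sin φ = 2 × 7.29×10⁻⁵ × sin 21° = 5.23×10⁻⁵ s⁻¹
Height gradient: |∂Z/∂n| = 60 m / 482000 m = 1.24×10⁻⁴
On a pressure surface, geostrophic balance gives V_g = (g/f)|∂Z/∂n|:
V_g = 9.81 × 1.24×10⁻⁴ / 5.23×10⁻⁵ = 23.4 m/s
Converting: 23.4 m/s × 1.944 = 45 knots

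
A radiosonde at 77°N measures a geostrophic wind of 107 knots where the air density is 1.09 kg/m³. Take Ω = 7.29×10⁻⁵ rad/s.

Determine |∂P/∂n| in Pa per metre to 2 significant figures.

Coriolis parameter at 77°N:
f = 2Ω sin φ = 2 × 7.29×10⁻⁵ × sin 77° = 1.42×10⁻⁴ s⁻¹
Wind speed in SI: 107 knots = 55.0 m/s
Geostrophic balance rearranged: |∂P/∂n| = f ρ V_g
|∂P/∂n| = 1.42×10⁻⁴ × 1.09 × 55.0 = 8.52×10⁻³ Pa/m

8.5×10⁻³ Pa/m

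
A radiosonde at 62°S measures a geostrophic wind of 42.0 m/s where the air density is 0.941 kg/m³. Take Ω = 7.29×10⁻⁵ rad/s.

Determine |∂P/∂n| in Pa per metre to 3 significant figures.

Coriolis parameter at 62°S:
f = 2Ω sin φ = 2 × 7.29×10⁻⁵ × sin 62° = 1.29×10⁻⁴ s⁻¹
Geostrophic balance rearranged: |∂P/∂n| = f ρ V_g
|∂P/∂n| = 1.29×10⁻⁴ × 0.941 × 42.0 = 5.09×10⁻³ Pa/m

5.09×10⁻³ Pa/m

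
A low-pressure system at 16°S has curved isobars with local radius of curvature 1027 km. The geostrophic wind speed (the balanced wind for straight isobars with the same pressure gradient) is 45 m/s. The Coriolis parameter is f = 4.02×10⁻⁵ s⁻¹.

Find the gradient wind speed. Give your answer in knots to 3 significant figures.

52.8 knots

Around a low, centrifugal force acts outward with Coriolis, so pressure-gradient force balances both:
(1/ρ)|∂P/∂n| = fV + V²/R  →  V² + fR·V − fR·V_g = 0
With fR = 4.02×10⁻⁵ × 1027×10³ m = 41.3 m/s:
V = [−fR + √((fR)² + 4 fR V_g)]/2 = [−41.3 + √(41.3² + 4×41.3×45)]/2 = 27.1 m/s
Subgeostrophic (V < V_g = 45 m/s), as expected around a low.
Converting: 27.1 m/s × 1.944 = 52.8 knots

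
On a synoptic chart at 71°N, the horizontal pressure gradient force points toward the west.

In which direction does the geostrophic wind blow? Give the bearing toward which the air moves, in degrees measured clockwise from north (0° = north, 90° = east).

000°

The pressure-gradient force points toward the west (bearing 270°).
Geostrophic balance: in the Northern Hemisphere the Coriolis force deflects motion to the right, so the geostrophic wind blows 90° to the right of the pressure-gradient force (low pressure on the left).
Rotating 270° by 90° clockwise gives 000° — the wind blows toward the north.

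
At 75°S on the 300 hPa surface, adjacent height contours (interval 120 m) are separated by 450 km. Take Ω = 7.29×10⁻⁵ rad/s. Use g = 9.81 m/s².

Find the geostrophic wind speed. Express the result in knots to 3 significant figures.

Coriolis parameter at 75°S:
f = 2Ω sin φ = 2 × 7.29×10⁻⁵ × sin 75° = 1.41×10⁻⁴ s⁻¹
Height gradient: |∂Z/∂n| = 120 m / 450000 m = 2.67×10⁻⁴
On a pressure surface, geostrophic balance gives V_g = (g/f)|∂Z/∂n|:
V_g = 9.81 × 2.67×10⁻⁴ / 1.41×10⁻⁴ = 18.6 m/s
Converting: 18.6 m/s × 1.944 = 36.1 knots

36.1 knots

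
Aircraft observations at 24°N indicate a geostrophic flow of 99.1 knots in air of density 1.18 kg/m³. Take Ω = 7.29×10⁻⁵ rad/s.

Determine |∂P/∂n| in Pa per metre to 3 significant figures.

3.57×10⁻³ Pa/m

Coriolis parameter at 24°N:
f = 2Ω sin φ = 2 × 7.29×10⁻⁵ × sin 24° = 5.93×10⁻⁵ s⁻¹
Wind speed in SI: 99.1 knots = 51.0 m/s
Geostrophic balance rearranged: |∂P/∂n| = f ρ V_g
|∂P/∂n| = 5.93×10⁻⁵ × 1.18 × 51.0 = 3.57×10⁻³ Pa/m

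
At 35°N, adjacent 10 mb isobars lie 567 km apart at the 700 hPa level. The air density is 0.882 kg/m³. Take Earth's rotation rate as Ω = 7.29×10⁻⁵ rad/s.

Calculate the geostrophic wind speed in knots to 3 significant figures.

46.5 knots

Coriolis parameter at 35°N:
f = 2Ω sin φ = 2 × 7.29×10⁻⁵ × sin 35° = 8.36×10⁻⁵ s⁻¹
Pressure gradient: |∂P/∂n| = 1000 Pa / 567000 m = 1.76×10⁻³ Pa/m
Geostrophic balance (pressure-gradient force = Coriolis force):
V_g = (1/(fρ)) |∂P/∂n| = 1.76×10⁻³ / (8.36×10⁻⁵ × 0.882) = 23.9 m/s
Converting: 23.9 m/s × 1.944 = 46.5 knots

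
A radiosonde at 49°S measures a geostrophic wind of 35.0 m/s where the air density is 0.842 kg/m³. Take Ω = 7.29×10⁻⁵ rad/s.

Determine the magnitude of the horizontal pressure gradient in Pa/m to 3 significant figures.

3.24×10⁻³ Pa/m

Coriolis parameter at 49°S:
f = 2Ω sin φ = 2 × 7.29×10⁻⁵ × sin 49° = 1.10×10⁻⁴ s⁻¹
Geostrophic balance rearranged: |∂P/∂n| = f ρ V_g
|∂P/∂n| = 1.10×10⁻⁴ × 0.842 × 35.0 = 3.24×10⁻³ Pa/m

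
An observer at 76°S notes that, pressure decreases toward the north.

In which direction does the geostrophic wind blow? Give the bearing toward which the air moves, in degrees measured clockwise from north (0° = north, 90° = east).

270°

The pressure-gradient force points toward the north (bearing 000°).
Geostrophic balance: in the Southern Hemisphere the Coriolis force deflects motion to the left, so the geostrophic wind blows 90° to the left of the pressure-gradient force (low pressure on the right).
Rotating 000° by 90° counterclockwise gives 270° — the wind blows toward the west.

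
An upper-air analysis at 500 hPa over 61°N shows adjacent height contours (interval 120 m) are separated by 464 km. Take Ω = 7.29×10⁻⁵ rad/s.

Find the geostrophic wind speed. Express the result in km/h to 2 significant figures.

Coriolis parameter at 61°N:
f = 2Ω sin φ = 2 × 7.29×10⁻⁵ × sin 61° = 1.28×10⁻⁴ s⁻¹
Height gradient: |∂Z/∂n| = 120 m / 464000 m = 2.59×10⁻⁴
On a pressure surface, geostrophic balance gives V_g = (g/f)|∂Z/∂n|:
V_g = 9.81 × 2.59×10⁻⁴ / 1.28×10⁻⁴ = 19.9 m/s
Converting: 19.9 m/s × 3.6 = 72 km/h

72 km/h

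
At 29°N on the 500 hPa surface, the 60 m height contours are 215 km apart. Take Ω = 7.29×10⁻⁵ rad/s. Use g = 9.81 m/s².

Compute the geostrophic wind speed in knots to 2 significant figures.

75 knots

Coriolis parameter at 29°N:
f = 2Ω sin φ = 2 × 7.29×10⁻⁵ × sin 29° = 7.07×10⁻⁵ s⁻¹
Height gradient: |∂Z/∂n| = 60 m / 215000 m = 2.79×10⁻⁴
On a pressure surface, geostrophic balance gives V_g = (g/f)|∂Z/∂n|:
V_g = 9.81 × 2.79×10⁻⁴ / 7.07×10⁻⁵ = 38.7 m/s
Converting: 38.7 m/s × 1.944 = 75 knots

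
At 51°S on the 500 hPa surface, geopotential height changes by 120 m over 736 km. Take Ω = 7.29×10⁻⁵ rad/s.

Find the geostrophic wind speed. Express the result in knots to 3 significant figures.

27.4 knots

Coriolis parameter at 51°S:
f = 2Ω sin φ = 2 × 7.29×10⁻⁵ × sin 51° = 1.13×10⁻⁴ s⁻¹
Height gradient: |∂Z/∂n| = 120 m / 736000 m = 1.63×10⁻⁴
On a pressure surface, geostrophic balance gives V_g = (g/f)|∂Z/∂n|:
V_g = 9.81 × 1.63×10⁻⁴ / 1.13×10⁻⁴ = 14.1 m/s
Converting: 14.1 m/s × 1.944 = 27.4 knots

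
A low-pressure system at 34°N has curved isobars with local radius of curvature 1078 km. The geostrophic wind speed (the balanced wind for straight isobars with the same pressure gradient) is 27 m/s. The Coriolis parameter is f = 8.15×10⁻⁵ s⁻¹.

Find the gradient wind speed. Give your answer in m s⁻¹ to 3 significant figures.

21.7 m s⁻¹

Around a low, centrifugal force acts outward with Coriolis, so pressure-gradient force balances both:
(1/ρ)|∂P/∂n| = fV + V²/R  →  V² + fR·V − fR·V_g = 0
With fR = 8.15×10⁻⁵ × 1078×10³ m = 87.9 m/s:
V = [−fR + √((fR)² + 4 fR V_g)]/2 = [−87.9 + √(87.9² + 4×87.9×27)]/2 = 21.7 m/s
Subgeostrophic (V < V_g = 27 m/s), as expected around a low.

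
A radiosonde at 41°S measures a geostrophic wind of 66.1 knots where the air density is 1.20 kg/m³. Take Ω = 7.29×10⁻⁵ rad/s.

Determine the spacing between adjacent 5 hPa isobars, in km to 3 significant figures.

128 km

Coriolis parameter at 41°S:
f = 2Ω sin φ = 2 × 7.29×10⁻⁵ × sin 41° = 9.57×10⁻⁵ s⁻¹
Wind speed in SI: 66.1 knots = 34.0 m/s
Geostrophic balance rearranged: |∂P/∂n| = f ρ V_g
|∂P/∂n| = 9.57×10⁻⁵ × 1.20 × 34.0 = 3.90×10⁻³ Pa/m
Isobar spacing: Δn = ΔP/|∂P/∂n| = 500 Pa / 3.90×10⁻³ Pa/m = 128100 m ≈ 128 km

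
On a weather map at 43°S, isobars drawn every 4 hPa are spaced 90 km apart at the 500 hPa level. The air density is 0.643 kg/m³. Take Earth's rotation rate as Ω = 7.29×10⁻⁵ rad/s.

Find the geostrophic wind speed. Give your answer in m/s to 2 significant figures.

Coriolis parameter at 43°S:
f = 2Ω sin φ = 2 × 7.29×10⁻⁵ × sin 43° = 9.94×10⁻⁵ s⁻¹
Pressure gradient: |∂P/∂n| = 400 Pa / 90000 m = 4.44×10⁻³ Pa/m
Geostrophic balance (pressure-gradient force = Coriolis force):
V_g = (1/(fρ)) |∂P/∂n| = 4.44×10⁻³ / (9.94×10⁻⁵ × 0.643) = 69.5 m/s

70 m/s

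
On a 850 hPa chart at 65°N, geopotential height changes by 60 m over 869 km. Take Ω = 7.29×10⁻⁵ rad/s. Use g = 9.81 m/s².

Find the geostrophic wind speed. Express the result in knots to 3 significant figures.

9.96 knots

Coriolis parameter at 65°N:
f = 2Ω sin φ = 2 × 7.29×10⁻⁵ × sin 65° = 1.32×10⁻⁴ s⁻¹
Height gradient: |∂Z/∂n| = 60 m / 869000 m = 6.90×10⁻⁵
On a pressure surface, geostrophic balance gives V_g = (g/f)|∂Z/∂n|:
V_g = 9.81 × 6.90×10⁻⁵ / 1.32×10⁻⁴ = 5.13 m/s
Converting: 5.13 m/s × 1.944 = 9.96 knots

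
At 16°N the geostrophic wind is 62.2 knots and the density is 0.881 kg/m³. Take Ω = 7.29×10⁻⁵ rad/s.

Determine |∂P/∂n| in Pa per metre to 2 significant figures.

1.1×10⁻³ Pa/m

Coriolis parameter at 16°N:
f = 2Ω sin φ = 2 × 7.29×10⁻⁵ × sin 16° = 4.02×10⁻⁵ s⁻¹
Wind speed in SI: 62.2 knots = 32.0 m/s
Geostrophic balance rearranged: |∂P/∂n| = f ρ V_g
|∂P/∂n| = 4.02×10⁻⁵ × 0.881 × 32.0 = 1.13×10⁻³ Pa/m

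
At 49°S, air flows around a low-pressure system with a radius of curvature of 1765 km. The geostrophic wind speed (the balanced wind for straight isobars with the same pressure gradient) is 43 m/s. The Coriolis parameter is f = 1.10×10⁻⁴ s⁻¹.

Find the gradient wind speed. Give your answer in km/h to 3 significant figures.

130 km/h

Around a low, centrifugal force acts outward with Coriolis, so pressure-gradient force balances both:
(1/ρ)|∂P/∂n| = fV + V²/R  →  V² + fR·V − fR·V_g = 0
With fR = 1.10×10⁻⁴ × 1765×10³ m = 194 m/s:
V = [−fR + √((fR)² + 4 fR V_g)]/2 = [−194 + √(194² + 4×194×43)]/2 = 36.2 m/s
Subgeostrophic (V < V_g = 43 m/s), as expected around a low.
Converting: 36.2 m/s × 3.6 = 130 km/h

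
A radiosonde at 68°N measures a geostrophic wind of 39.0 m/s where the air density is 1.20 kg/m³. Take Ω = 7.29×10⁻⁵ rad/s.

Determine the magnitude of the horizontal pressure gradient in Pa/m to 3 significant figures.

6.33×10⁻³ Pa/m

Coriolis parameter at 68°N:
f = 2Ω sin φ = 2 × 7.29×10⁻⁵ × sin 68° = 1.35×10⁻⁴ s⁻¹
Geostrophic balance rearranged: |∂P/∂n| = f ρ V_g
|∂P/∂n| = 1.35×10⁻⁴ × 1.20 × 39.0 = 6.33×10⁻³ Pa/m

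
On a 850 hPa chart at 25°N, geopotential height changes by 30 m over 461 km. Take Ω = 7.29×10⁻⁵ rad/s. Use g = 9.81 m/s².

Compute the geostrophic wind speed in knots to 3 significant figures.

20.1 knots

Coriolis parameter at 25°N:
f = 2Ω sin φ = 2 × 7.29×10⁻⁵ × sin 25° = 6.16×10⁻⁵ s⁻¹
Height gradient: |∂Z/∂n| = 30 m / 461000 m = 6.51×10⁻⁵
On a pressure surface, geostrophic balance gives V_g = (g/f)|∂Z/∂n|:
V_g = 9.81 × 6.51×10⁻⁵ / 6.16×10⁻⁵ = 10.4 m/s
Converting: 10.4 m/s × 1.944 = 20.1 knots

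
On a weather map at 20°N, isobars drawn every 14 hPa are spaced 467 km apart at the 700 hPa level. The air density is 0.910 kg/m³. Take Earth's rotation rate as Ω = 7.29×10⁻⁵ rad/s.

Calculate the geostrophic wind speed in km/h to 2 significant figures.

Coriolis parameter at 20°N:
f = 2Ω sin φ = 2 × 7.29×10⁻⁵ × sin 20° = 4.99×10⁻⁵ s⁻¹
Pressure gradient: |∂P/∂n| = 1400 Pa / 467000 m = 3.00×10⁻³ Pa/m
Geostrophic balance (pressure-gradient force = Coriolis force):
V_g = (1/(fρ)) |∂P/∂n| = 3.00×10⁻³ / (4.99×10⁻⁵ × 0.910) = 66.1 m/s
Converting: 66.1 m/s × 3.6 = 240 km/h

240 km/h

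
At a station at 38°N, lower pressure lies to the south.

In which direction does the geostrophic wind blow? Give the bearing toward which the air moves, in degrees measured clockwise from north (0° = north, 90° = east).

270°

The pressure-gradient force points toward the south (bearing 180°).
Geostrophic balance: in the Northern Hemisphere the Coriolis force deflects motion to the right, so the geostrophic wind blows 90° to the right of the pressure-gradient force (low pressure on the left).
Rotating 180° by 90° clockwise gives 270° — the wind blows toward the west.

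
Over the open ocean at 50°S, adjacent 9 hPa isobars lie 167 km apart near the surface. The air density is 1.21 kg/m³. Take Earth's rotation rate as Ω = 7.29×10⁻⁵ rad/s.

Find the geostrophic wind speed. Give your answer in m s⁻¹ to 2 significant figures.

Coriolis parameter at 50°S:
f = 2Ω sin φ = 2 × 7.29×10⁻⁵ × sin 50° = 1.12×10⁻⁴ s⁻¹
Pressure gradient: |∂P/∂n| = 900 Pa / 167000 m = 5.39×10⁻³ Pa/m
Geostrophic balance (pressure-gradient force = Coriolis force):
V_g = (1/(fρ)) |∂P/∂n| = 5.39×10⁻³ / (1.12×10⁻⁴ × 1.21) = 39.9 m/s

40 m s⁻¹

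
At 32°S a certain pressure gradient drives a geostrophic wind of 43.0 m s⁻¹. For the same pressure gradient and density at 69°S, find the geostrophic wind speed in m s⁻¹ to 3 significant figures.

24.4 m s⁻¹

With the same pressure gradient and density, V_g ∝ 1/f ∝ 1/sin φ.
V₂ = V₁ · sin φ₁ / sin φ₂ = 43.0 × sin 32° / sin 69°
V₂ = 43.0 × 0.5299/0.9336 = 24.4 m s⁻¹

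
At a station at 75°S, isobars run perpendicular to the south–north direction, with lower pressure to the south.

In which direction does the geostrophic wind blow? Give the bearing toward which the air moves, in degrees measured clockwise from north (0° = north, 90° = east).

090°

The pressure-gradient force points toward the south (bearing 180°).
Geostrophic balance: in the Southern Hemisphere the Coriolis force deflects motion to the left, so the geostrophic wind blows 90° to the left of the pressure-gradient force (low pressure on the right).
Rotating 180° by 90° counterclockwise gives 090° — the wind blows toward the east.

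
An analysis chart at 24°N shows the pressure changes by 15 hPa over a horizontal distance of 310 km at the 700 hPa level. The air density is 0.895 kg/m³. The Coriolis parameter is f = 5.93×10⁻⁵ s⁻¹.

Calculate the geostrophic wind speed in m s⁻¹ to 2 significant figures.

91 m s⁻¹

Pressure gradient: |∂P/∂n| = 1500 Pa / 310000 m = 4.84×10⁻³ Pa/m
Geostrophic balance (pressure-gradient force = Coriolis force):
V_g = (1/(fρ)) |∂P/∂n| = 4.84×10⁻³ / (5.93×10⁻⁵ × 0.895) = 91.2 m/s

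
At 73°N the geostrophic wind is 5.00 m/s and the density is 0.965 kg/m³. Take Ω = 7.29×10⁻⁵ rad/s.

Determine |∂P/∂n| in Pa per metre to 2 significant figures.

Coriolis parameter at 73°N:
f = 2Ω sin φ = 2 × 7.29×10⁻⁵ × sin 73° = 1.39×10⁻⁴ s⁻¹
Geostrophic balance rearranged: |∂P/∂n| = f ρ V_g
|∂P/∂n| = 1.39×10⁻⁴ × 0.965 × 5.00 = 6.73×10⁻⁴ Pa/m

6.7×10⁻⁴ Pa/m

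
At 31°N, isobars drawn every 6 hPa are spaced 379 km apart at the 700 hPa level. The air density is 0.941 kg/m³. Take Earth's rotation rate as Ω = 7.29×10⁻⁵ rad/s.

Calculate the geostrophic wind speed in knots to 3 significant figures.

43.5 knots

Coriolis parameter at 31°N:
f = 2Ω sin φ = 2 × 7.29×10⁻⁵ × sin 31° = 7.51×10⁻⁵ s⁻¹
Pressure gradient: |∂P/∂n| = 600 Pa / 379000 m = 1.58×10⁻³ Pa/m
Geostrophic balance (pressure-gradient force = Coriolis force):
V_g = (1/(fρ)) |∂P/∂n| = 1.58×10⁻³ / (7.51×10⁻⁵ × 0.941) = 22.4 m/s
Converting: 22.4 m/s × 1.944 = 43.5 knots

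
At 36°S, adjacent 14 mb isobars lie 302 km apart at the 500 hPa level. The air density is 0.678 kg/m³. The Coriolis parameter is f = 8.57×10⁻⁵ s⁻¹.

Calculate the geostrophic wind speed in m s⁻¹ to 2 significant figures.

Pressure gradient: |∂P/∂n| = 1400 Pa / 302000 m = 4.64×10⁻³ Pa/m
Geostrophic balance (pressure-gradient force = Coriolis force):
V_g = (1/(fρ)) |∂P/∂n| = 4.64×10⁻³ / (8.57×10⁻⁵ × 0.678) = 79.8 m/s

80 m s⁻¹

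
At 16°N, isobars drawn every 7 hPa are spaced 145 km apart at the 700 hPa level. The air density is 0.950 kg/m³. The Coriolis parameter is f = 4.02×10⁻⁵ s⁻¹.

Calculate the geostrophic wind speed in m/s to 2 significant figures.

130 m/s

Pressure gradient: |∂P/∂n| = 700 Pa / 145000 m = 4.83×10⁻³ Pa/m
Geostrophic balance (pressure-gradient force = Coriolis force):
V_g = (1/(fρ)) |∂P/∂n| = 4.83×10⁻³ / (4.02×10⁻⁵ × 0.950) = 126 m/s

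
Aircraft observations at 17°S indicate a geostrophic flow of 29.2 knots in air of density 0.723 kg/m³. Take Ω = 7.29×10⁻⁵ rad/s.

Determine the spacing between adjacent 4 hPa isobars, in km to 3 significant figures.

864 km

Coriolis parameter at 17°S:
f = 2Ω sin φ = 2 × 7.29×10⁻⁵ × sin 17° = 4.26×10⁻⁵ s⁻¹
Wind speed in SI: 29.2 knots = 15.0 m/s
Geostrophic balance rearranged: |∂P/∂n| = f ρ V_g
|∂P/∂n| = 4.26×10⁻⁵ × 0.723 × 15.0 = 4.63×10⁻⁴ Pa/m
Isobar spacing: Δn = ΔP/|∂P/∂n| = 400 Pa / 4.63×10⁻⁴ Pa/m = 863988 m ≈ 864 km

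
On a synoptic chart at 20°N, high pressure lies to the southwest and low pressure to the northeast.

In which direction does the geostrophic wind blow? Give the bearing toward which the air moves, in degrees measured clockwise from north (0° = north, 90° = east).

The pressure-gradient force points toward the northeast (bearing 045°).
Geostrophic balance: in the Northern Hemisphere the Coriolis force deflects motion to the right, so the geostrophic wind blows 90° to the right of the pressure-gradient force (low pressure on the left).
Rotating 045° by 90° clockwise gives 135° — the wind blows toward the southeast.

135°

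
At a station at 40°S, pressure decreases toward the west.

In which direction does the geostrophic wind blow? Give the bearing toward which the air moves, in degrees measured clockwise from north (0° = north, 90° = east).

The pressure-gradient force points toward the west (bearing 270°).
Geostrophic balance: in the Southern Hemisphere the Coriolis force deflects motion to the left, so the geostrophic wind blows 90° to the left of the pressure-gradient force (low pressure on the right).
Rotating 270° by 90° counterclockwise gives 180° — the wind blows toward the south.

180°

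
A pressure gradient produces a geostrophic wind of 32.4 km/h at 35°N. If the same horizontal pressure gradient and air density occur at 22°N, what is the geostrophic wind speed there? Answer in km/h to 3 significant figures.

With the same pressure gradient and density, V_g ∝ 1/f ∝ 1/sin φ.
V₂ = V₁ · sin φ₁ / sin φ₂ = 32.4 × sin 35° / sin 22°
V₂ = 32.4 × 0.5736/0.3746 = 49.6 km/h

49.6 km/h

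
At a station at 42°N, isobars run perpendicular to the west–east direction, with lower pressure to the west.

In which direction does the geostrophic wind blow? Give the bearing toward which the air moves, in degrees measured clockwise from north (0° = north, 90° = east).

000°

The pressure-gradient force points toward the west (bearing 270°).
Geostrophic balance: in the Northern Hemisphere the Coriolis force deflects motion to the right, so the geostrophic wind blows 90° to the right of the pressure-gradient force (low pressure on the left).
Rotating 270° by 90° clockwise gives 000° — the wind blows toward the north.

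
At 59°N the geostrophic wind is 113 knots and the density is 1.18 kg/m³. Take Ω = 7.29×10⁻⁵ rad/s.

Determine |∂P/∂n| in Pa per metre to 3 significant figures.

Coriolis parameter at 59°N:
f = 2Ω sin φ = 2 × 7.29×10⁻⁵ × sin 59° = 1.25×10⁻⁴ s⁻¹
Wind speed in SI: 113 knots = 58.1 m/s
Geostrophic balance rearranged: |∂P/∂n| = f ρ V_g
|∂P/∂n| = 1.25×10⁻⁴ × 1.18 × 58.1 = 8.57×10⁻³ Pa/m

8.57×10⁻³ Pa/m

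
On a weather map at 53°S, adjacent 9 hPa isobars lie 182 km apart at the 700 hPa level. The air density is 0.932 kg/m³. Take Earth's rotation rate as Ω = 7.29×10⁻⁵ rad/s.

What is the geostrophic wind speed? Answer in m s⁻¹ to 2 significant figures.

46 m s⁻¹

Coriolis parameter at 53°S:
f = 2Ω sin φ = 2 × 7.29×10⁻⁵ × sin 53° = 1.16×10⁻⁴ s⁻¹
Pressure gradient: |∂P/∂n| = 900 Pa / 182000 m = 4.95×10⁻³ Pa/m
Geostrophic balance (pressure-gradient force = Coriolis force):
V_g = (1/(fρ)) |∂P/∂n| = 4.95×10⁻³ / (1.16×10⁻⁴ × 0.932) = 45.6 m/s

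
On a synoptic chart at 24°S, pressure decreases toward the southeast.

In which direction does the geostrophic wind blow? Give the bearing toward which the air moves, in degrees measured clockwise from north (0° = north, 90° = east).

The pressure-gradient force points toward the southeast (bearing 135°).
Geostrophic balance: in the Southern Hemisphere the Coriolis force deflects motion to the left, so the geostrophic wind blows 90° to the left of the pressure-gradient force (low pressure on the right).
Rotating 135° by 90° counterclockwise gives 045° — the wind blows toward the northeast.

045°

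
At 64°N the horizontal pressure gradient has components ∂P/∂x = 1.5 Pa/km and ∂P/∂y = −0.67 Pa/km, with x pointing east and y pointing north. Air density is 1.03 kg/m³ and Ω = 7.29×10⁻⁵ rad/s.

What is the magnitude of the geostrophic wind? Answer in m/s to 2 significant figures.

12 m/s

Coriolis parameter at 64°N:
f = 2Ω sin φ = 2 × 7.29×10⁻⁵ × sin 64° = 1.31×10⁻⁴ s⁻¹
Component geostrophic relations (x east, y north):
u_g = −(1/(fρ)) ∂P/∂y,  v_g = (1/(fρ)) ∂P/∂x
u_g = −(−0.67×10⁻³)/(1.31×10⁻⁴ × 1.03) = 4.96 m/s;  v_g = (1.5×10⁻³)/(1.31×10⁻⁴ × 1.03) = 11.1 m/s
|V_g| = √(u_g² + v_g²) = 12.2 m/s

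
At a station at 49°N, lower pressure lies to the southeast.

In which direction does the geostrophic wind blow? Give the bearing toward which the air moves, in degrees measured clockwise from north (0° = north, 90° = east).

225°

The pressure-gradient force points toward the southeast (bearing 135°).
Geostrophic balance: in the Northern Hemisphere the Coriolis force deflects motion to the right, so the geostrophic wind blows 90° to the right of the pressure-gradient force (low pressure on the left).
Rotating 135° by 90° clockwise gives 225° — the wind blows toward the southwest.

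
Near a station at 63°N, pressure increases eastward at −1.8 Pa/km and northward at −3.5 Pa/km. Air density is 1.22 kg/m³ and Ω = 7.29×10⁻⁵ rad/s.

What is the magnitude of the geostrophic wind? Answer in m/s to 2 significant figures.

25 m/s

Coriolis parameter at 63°N:
f = 2Ω sin φ = 2 × 7.29×10⁻⁵ × sin 63° = 1.30×10⁻⁴ s⁻¹
Component geostrophic relations (x east, y north):
u_g = −(1/(fρ)) ∂P/∂y,  v_g = (1/(fρ)) ∂P/∂x
u_g = −(−3.5×10⁻³)/(1.30×10⁻⁴ × 1.22) = 22.1 m/s;  v_g = (−1.8×10⁻³)/(1.30×10⁻⁴ × 1.22) = −11.4 m/s
|V_g| = √(u_g² + v_g²) = 24.8 m/s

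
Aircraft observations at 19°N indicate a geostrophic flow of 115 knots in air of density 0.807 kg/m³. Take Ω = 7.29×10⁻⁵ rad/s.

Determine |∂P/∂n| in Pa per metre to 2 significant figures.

2.3×10⁻³ Pa/m

Coriolis parameter at 19°N:
f = 2Ω sin φ = 2 × 7.29×10⁻⁵ × sin 19° = 4.75×10⁻⁵ s⁻¹
Wind speed in SI: 115 knots = 59.2 m/s
Geostrophic balance rearranged: |∂P/∂n| = f ρ V_g
|∂P/∂n| = 4.75×10⁻⁵ × 0.807 × 59.2 = 2.27×10⁻³ Pa/m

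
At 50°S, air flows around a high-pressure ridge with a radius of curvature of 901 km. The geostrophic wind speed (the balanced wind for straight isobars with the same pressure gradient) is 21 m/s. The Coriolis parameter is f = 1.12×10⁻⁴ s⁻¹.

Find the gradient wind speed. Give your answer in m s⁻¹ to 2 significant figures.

Around a high, pressure-gradient force acts outward with centrifugal, so Coriolis balances both:
fV = (1/ρ)|∂P/∂n| + V²/R  →  V² − fR·V + fR·V_g = 0
With fR = 1.12×10⁻⁴ × 901×10³ m = 101 m/s:
V = [fR − √((fR)² − 4 fR V_g)]/2 = [101 − √(101² − 4×101×21)]/2 = 29.8 m/s
Supergeostrophic (V > V_g = 21 m/s), as expected around a high.

30 m s⁻¹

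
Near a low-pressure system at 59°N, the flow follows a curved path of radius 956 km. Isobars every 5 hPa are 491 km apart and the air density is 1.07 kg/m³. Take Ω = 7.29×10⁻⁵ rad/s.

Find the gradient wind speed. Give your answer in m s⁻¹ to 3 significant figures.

Coriolis parameter at 59°N:
f = 2Ω sin φ = 2 × 7.29×10⁻⁵ × sin 59° = 1.25×10⁻⁴ s⁻¹
Pressure gradient: |∂P/∂n| = 500 Pa / 491000 m = 1.02×10⁻³ Pa/m
Geostrophic speed: V_g = |∂P/∂n|/(fρ) = 1.02×10⁻³/(1.25×10⁻⁴ × 1.07) = 7.62 m/s
Around a low, centrifugal force acts outward with Coriolis, so pressure-gradient force balances both:
(1/ρ)|∂P/∂n| = fV + V²/R  →  V² + fR·V − fR·V_g = 0
With fR = 1.25×10⁻⁴ × 956×10³ m = 119 m/s:
V = [−fR + √((fR)² + 4 fR V_g)]/2 = [−119 + √(119² + 4×119×7.62)]/2 = 7.18 m/s
Subgeostrophic (V < V_g = 7.62 m/s), as expected around a low.

7.18 m s⁻¹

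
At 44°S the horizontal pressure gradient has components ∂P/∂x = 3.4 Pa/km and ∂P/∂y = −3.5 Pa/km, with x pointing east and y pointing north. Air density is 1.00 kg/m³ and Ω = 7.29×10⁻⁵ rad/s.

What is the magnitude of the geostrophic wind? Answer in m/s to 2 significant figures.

Coriolis parameter at 44°S:
f = 2Ω sin φ = 2 × 7.29×10⁻⁵ × sin 44° = 1.01×10⁻⁴ s⁻¹
In the Southern Hemisphere f is negative: f = −1.01×10⁻⁴ s⁻¹.
Component geostrophic relations (x east, y north):
u_g = −(1/(fρ)) ∂P/∂y,  v_g = (1/(fρ)) ∂P/∂x
u_g = −(−3.5×10⁻³)/(−1.01×10⁻⁴ × 1.00) = −34.6 m/s;  v_g = (3.4×10⁻³)/(−1.01×10⁻⁴ × 1.00) = −33.6 m/s
|V_g| = √(u_g² + v_g²) = 48.2 m/s

48 m/s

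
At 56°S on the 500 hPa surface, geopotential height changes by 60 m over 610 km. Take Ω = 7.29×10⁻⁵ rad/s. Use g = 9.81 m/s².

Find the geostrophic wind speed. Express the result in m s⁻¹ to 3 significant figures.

Coriolis parameter at 56°S:
f = 2Ω sin φ = 2 × 7.29×10⁻⁵ × sin 56° = 1.21×10⁻⁴ s⁻¹
Height gradient: |∂Z/∂n| = 60 m / 610000 m = 9.84×10⁻⁵
On a pressure surface, geostrophic balance gives V_g = (g/f)|∂Z/∂n|:
V_g = 9.81 × 9.84×10⁻⁵ / 1.21×10⁻⁴ = 7.98 m/s

7.98 m s⁻¹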